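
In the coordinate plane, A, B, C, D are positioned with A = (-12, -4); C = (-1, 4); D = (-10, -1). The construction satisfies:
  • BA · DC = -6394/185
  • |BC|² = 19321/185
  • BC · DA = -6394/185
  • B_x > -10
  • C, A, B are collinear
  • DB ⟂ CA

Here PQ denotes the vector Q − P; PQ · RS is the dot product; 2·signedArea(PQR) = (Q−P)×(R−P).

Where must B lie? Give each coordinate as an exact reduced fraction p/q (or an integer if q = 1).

1. B_x = -1714/185  [C, A, B are collinear ∩ DB ⟂ CA]
2. B_y = -372/185  [C, A, B are collinear ∩ DB ⟂ CA]
   → B = (-1714/185, -372/185)

B = (-1714/185, -372/185)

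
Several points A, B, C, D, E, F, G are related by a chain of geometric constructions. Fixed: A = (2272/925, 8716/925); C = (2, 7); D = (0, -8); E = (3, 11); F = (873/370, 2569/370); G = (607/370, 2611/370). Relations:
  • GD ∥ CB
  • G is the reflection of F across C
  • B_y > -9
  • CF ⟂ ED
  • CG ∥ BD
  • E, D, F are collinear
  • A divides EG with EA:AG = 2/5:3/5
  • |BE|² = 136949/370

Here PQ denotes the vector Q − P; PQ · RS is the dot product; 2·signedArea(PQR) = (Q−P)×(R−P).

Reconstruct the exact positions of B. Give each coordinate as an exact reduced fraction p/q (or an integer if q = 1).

B = (133/370, -2981/370)

1. B_x = 133/370  [CG ∥ BD ∩ GD ∥ CB]
2. B_y = -2981/370  [CG ∥ BD ∩ GD ∥ CB]
   → B = (133/370, -2981/370)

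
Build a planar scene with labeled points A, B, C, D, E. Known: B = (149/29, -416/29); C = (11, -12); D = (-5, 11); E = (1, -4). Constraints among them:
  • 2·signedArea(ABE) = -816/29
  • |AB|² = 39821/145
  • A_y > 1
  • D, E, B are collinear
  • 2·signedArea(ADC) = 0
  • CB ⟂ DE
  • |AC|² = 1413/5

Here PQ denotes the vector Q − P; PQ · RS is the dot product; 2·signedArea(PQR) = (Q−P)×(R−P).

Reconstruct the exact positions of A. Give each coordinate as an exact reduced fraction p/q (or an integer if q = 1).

A = (7/5, 9/5)

1. A_x = 7/5  [2·signedArea(ADC) = 0 ∩ 2·signedArea(ABE) = -816/29]
2. A_y = 9/5  [2·signedArea(ADC) = 0 ∩ 2·signedArea(ABE) = -816/29]
   → A = (7/5, 9/5)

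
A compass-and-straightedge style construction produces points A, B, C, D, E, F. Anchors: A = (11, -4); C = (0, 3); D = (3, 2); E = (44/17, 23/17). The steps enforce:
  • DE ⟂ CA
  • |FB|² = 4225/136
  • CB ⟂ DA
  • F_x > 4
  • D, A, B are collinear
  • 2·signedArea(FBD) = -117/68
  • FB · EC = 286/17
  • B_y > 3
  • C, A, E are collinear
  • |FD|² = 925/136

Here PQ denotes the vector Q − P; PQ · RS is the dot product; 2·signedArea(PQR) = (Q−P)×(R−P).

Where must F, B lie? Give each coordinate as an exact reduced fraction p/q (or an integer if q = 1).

1. B_x = 3/5  [D, A, B are collinear ∩ CB ⟂ DA]
2. B_y = 19/5  [D, A, B are collinear ∩ CB ⟂ DA]
   → B = (3/5, 19/5)
3. F_x = 319/68  [2·signedArea(FBD) = -117/68 ∩ FB · EC = 286/17]
4. F_y = 1/68  [2·signedArea(FBD) = -117/68 ∩ FB · EC = 286/17]
   → F = (319/68, 1/68)

B = (3/5, 19/5)
F = (319/68, 1/68)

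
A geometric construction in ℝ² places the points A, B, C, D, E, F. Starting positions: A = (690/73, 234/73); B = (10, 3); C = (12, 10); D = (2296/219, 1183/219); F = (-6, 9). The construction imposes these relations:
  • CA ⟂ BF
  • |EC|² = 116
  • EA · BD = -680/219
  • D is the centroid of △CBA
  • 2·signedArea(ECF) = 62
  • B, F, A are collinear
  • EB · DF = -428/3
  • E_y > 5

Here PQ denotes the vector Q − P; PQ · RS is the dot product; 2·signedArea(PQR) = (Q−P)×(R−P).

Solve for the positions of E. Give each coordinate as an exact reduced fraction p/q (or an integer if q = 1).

E = (2, 6)

1. E_x = 2  [EA · BD = -680/219 ∩ EB · DF = -428/3]
2. E_y = 6  [EA · BD = -680/219 ∩ EB · DF = -428/3]
   → E = (2, 6)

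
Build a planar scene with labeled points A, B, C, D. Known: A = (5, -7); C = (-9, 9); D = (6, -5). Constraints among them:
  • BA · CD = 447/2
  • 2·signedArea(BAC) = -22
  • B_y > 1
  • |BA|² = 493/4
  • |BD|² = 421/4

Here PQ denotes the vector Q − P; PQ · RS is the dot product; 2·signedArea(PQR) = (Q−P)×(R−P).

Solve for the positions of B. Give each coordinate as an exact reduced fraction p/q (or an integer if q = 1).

1. B_x = -3/2  [2·signedArea(BAC) = -22 ∩ BA · CD = 447/2]
2. B_y = 2  [2·signedArea(BAC) = -22 ∩ BA · CD = 447/2]
   → B = (-3/2, 2)

B = (-3/2, 2)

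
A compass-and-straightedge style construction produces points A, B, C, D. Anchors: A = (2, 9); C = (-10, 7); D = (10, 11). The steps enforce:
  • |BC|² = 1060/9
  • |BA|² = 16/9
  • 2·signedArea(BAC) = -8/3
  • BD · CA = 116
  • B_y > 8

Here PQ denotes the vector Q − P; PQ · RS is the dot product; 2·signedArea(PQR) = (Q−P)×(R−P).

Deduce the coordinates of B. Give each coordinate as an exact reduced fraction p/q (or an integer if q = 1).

B = (2/3, 9)

1. B_x = 2/3  [2·signedArea(BAC) = -8/3 ∩ BD · CA = 116]
2. B_y = 9  [2·signedArea(BAC) = -8/3 ∩ BD · CA = 116]
   → B = (2/3, 9)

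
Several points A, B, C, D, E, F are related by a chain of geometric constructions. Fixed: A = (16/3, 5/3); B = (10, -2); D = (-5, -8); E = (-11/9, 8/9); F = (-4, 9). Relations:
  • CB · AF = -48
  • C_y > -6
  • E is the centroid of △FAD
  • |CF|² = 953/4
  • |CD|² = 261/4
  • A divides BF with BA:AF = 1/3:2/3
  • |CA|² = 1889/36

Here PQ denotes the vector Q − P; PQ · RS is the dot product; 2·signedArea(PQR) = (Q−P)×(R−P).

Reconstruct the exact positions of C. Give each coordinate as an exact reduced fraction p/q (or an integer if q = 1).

C = (5/2, -5)

1. C_x = 5/2  [line 28/3·x + -22/3·y + -60 = 0 ∩ |CD|² = 261/4]
2. C_y = -5  [line 28/3·x + -22/3·y + -60 = 0 ∩ |CD|² = 261/4]
   → C = (5/2, -5)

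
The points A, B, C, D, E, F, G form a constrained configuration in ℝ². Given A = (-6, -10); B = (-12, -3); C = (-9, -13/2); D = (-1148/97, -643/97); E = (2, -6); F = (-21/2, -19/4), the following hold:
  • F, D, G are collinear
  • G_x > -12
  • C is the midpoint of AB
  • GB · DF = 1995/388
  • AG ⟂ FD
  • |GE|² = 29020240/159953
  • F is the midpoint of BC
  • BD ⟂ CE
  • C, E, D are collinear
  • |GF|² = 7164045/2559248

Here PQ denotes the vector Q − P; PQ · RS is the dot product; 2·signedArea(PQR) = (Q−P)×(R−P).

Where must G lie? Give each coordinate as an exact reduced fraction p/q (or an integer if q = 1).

1. G_x = -1834518/159953  [F, D, G are collinear ∩ AG ⟂ FD]
2. G_y = -977930/159953  [F, D, G are collinear ∩ AG ⟂ FD]
   → G = (-1834518/159953, -977930/159953)

G = (-1834518/159953, -977930/159953)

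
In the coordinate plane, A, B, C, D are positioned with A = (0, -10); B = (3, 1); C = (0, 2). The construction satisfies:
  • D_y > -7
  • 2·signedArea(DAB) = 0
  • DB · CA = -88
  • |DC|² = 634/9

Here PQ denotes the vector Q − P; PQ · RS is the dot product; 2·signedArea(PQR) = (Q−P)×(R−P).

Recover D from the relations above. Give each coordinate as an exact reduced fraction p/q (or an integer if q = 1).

1. D_x = 1  [2·signedArea(DAB) = 0 ∩ DB · CA = -88]
2. D_y = -19/3  [2·signedArea(DAB) = 0 ∩ DB · CA = -88]
   → D = (1, -19/3)

D = (1, -19/3)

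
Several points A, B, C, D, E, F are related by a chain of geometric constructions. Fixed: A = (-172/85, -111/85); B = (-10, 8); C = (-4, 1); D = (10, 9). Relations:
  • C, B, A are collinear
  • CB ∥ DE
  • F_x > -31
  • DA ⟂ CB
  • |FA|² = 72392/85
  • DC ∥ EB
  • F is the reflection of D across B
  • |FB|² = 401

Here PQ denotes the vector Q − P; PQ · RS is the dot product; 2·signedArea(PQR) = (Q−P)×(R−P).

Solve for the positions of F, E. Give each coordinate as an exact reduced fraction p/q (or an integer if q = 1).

E = (4, 16)
F = (-30, 7)

1. F_x = -30  [F is the reflection of D across B]
2. F_y = 7  [F is the reflection of D across B]
   → F = (-30, 7)
3. E_x = 4  [DC ∥ EB ∩ CB ∥ DE]
4. E_y = 16  [DC ∥ EB ∩ CB ∥ DE]
   → E = (4, 16)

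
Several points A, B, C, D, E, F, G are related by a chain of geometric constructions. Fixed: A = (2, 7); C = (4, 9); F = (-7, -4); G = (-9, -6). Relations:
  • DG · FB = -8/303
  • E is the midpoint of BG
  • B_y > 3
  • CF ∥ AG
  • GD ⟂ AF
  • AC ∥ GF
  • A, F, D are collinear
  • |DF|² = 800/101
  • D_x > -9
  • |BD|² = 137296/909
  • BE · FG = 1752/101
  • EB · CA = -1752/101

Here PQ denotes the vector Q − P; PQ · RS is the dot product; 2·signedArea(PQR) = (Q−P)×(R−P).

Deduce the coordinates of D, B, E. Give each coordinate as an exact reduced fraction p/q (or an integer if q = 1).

1. D_x = -887/101  [A, F, D are collinear ∩ GD ⟂ AF]
2. D_y = -624/101  [A, F, D are collinear ∩ GD ⟂ AF]
   → D = (-887/101, -624/101)
3. B_x = -281/303  [line -22/101·x + 18/101·y + -238/303 = 0 ∩ |BD|² = 137296/909]
4. B_y = 992/303  [line -22/101·x + 18/101·y + -238/303 = 0 ∩ |BD|² = 137296/909]
   → B = (-281/303, 992/303)
5. E_x = -1504/303  [BE · FG = 1752/101 ∩ E is the midpoint of BG]
6. E_y = -413/303  [BE · FG = 1752/101 ∩ E is the midpoint of BG]
   → E = (-1504/303, -413/303)

B = (-281/303, 992/303)
D = (-887/101, -624/101)
E = (-1504/303, -413/303)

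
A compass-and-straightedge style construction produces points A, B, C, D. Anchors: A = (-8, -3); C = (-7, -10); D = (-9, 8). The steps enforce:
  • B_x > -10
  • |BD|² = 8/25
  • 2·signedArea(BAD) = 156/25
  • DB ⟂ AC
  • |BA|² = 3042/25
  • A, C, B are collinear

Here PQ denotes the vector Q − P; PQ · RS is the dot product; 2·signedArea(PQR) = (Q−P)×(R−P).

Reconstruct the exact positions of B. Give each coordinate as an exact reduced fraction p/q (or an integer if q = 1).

B = (-239/25, 198/25)

1. B_x = -239/25  [A, C, B are collinear ∩ DB ⟂ AC]
2. B_y = 198/25  [A, C, B are collinear ∩ DB ⟂ AC]
   → B = (-239/25, 198/25)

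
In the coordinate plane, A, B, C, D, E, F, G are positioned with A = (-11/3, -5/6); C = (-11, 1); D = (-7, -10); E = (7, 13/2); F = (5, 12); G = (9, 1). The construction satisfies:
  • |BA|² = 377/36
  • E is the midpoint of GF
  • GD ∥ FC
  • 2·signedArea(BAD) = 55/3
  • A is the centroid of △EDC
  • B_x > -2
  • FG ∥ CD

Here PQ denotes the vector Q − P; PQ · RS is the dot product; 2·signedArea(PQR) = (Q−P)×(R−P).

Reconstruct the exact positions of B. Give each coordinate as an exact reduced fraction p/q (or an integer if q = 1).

1. B_x = -1  [line 55/6·x + -10/3·y + 25/2 = 0 ∩ |BA|² = 377/36]
2. B_y = 1  [line 55/6·x + -10/3·y + 25/2 = 0 ∩ |BA|² = 377/36]
   → B = (-1, 1)

B = (-1, 1)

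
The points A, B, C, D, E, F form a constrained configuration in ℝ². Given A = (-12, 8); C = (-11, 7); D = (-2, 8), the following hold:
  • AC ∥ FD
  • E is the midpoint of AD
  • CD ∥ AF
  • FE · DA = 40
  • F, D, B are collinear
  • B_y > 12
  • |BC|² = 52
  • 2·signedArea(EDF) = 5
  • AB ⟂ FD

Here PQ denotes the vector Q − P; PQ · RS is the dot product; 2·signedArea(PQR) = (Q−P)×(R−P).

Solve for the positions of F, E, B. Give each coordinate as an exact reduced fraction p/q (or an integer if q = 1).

1. F_x = -3  [AC ∥ FD ∩ CD ∥ AF]
2. F_y = 9  [AC ∥ FD ∩ CD ∥ AF]
   → F = (-3, 9)
3. E_x = -7  [E is the midpoint of AD]
4. E_y = 8  [E is the midpoint of AD]
   → E = (-7, 8)
5. B_x = -7  [F, D, B are collinear ∩ AB ⟂ FD]
6. B_y = 13  [F, D, B are collinear ∩ AB ⟂ FD]
   → B = (-7, 13)

B = (-7, 13)
E = (-7, 8)
F = (-3, 9)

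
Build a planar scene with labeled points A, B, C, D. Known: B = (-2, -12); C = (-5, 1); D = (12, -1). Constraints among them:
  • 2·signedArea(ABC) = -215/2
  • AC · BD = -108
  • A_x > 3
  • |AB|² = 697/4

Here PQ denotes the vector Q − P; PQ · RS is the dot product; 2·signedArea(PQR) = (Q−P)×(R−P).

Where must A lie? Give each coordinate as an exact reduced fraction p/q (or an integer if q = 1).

1. A_x = 7/2  [AC · BD = -108 ∩ 2·signedArea(ABC) = -215/2]
2. A_y = 0  [AC · BD = -108 ∩ 2·signedArea(ABC) = -215/2]
   → A = (7/2, 0)

A = (7/2, 0)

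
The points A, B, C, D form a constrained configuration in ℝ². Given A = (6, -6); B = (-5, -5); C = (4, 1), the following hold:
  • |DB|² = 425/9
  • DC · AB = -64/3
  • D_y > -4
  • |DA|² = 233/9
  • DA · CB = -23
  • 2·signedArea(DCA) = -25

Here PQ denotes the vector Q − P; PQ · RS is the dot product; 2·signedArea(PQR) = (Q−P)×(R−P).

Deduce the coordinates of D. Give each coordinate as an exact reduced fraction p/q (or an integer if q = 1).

D = (5/3, -10/3)

1. D_x = 5/3  [DC · AB = -64/3 ∩ DA · CB = -23]
2. D_y = -10/3  [DC · AB = -64/3 ∩ DA · CB = -23]
   → D = (5/3, -10/3)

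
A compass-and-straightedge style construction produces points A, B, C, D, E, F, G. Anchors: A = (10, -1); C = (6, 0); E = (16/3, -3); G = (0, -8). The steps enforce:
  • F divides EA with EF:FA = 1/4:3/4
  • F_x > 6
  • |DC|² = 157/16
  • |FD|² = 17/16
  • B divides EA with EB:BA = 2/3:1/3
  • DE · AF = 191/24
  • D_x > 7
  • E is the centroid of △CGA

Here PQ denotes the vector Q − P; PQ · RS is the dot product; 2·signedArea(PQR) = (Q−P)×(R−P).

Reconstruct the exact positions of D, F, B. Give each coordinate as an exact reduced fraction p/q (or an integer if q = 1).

B = (76/9, -5/3)
D = (15/2, -11/4)
F = (13/2, -5/2)

1. F_x = 13/2  [F divides EA with EF:FA = 1/4:3/4]
2. F_y = -5/2  [F divides EA with EF:FA = 1/4:3/4]
   → F = (13/2, -5/2)
3. B_x = 76/9  [B divides EA with EB:BA = 2/3:1/3]
4. B_y = -5/3  [B divides EA with EB:BA = 2/3:1/3]
   → B = (76/9, -5/3)
5. D_x = 15/2  [line 7/2·x + 3/2·y + -177/8 = 0 ∩ |DC|² = 157/16]
6. D_y = -11/4  [line 7/2·x + 3/2·y + -177/8 = 0 ∩ |DC|² = 157/16]
   → D = (15/2, -11/4)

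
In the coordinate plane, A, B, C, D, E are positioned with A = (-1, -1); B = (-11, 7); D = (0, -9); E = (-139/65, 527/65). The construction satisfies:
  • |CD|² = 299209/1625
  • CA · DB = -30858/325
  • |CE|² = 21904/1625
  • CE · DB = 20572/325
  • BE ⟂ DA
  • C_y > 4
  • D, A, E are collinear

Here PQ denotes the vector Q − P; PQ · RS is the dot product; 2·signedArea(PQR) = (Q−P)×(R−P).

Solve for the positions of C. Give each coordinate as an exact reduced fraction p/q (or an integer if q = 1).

C = (-547/325, 1451/325)

1. C_x = -547/325  [line 11·x + -16·y + 29233/325 = 0 ∩ |CD|² = 299209/1625]
2. C_y = 1451/325  [line 11·x + -16·y + 29233/325 = 0 ∩ |CD|² = 299209/1625]
   → C = (-547/325, 1451/325)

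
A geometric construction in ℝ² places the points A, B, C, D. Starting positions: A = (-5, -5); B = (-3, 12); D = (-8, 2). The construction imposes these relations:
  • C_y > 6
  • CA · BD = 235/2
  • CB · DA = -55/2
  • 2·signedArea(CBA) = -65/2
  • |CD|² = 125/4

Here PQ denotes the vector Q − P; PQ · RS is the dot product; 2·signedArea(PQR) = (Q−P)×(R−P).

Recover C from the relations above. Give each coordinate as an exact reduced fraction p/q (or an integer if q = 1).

C = (-11/2, 7)

1. C_x = -11/2  [2·signedArea(CBA) = -65/2 ∩ CA · BD = 235/2]
2. C_y = 7  [2·signedArea(CBA) = -65/2 ∩ CA · BD = 235/2]
   → C = (-11/2, 7)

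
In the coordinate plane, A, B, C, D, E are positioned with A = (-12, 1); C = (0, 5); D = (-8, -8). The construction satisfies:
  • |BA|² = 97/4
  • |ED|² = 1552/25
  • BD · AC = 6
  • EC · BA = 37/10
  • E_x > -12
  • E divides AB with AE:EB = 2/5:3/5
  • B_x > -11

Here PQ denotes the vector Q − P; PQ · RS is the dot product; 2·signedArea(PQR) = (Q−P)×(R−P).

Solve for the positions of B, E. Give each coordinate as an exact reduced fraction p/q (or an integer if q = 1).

1. B_x = -10  [line -12·x + -4·y + -134 = 0 ∩ |BA|² = 97/4]
2. B_y = -7/2  [line -12·x + -4·y + -134 = 0 ∩ |BA|² = 97/4]
   → B = (-10, -7/2)
3. E_x = -56/5  [E divides AB with AE:EB = 2/5:3/5]
4. E_y = -4/5  [E divides AB with AE:EB = 2/5:3/5]
   → E = (-56/5, -4/5)

B = (-10, -7/2)
E = (-56/5, -4/5)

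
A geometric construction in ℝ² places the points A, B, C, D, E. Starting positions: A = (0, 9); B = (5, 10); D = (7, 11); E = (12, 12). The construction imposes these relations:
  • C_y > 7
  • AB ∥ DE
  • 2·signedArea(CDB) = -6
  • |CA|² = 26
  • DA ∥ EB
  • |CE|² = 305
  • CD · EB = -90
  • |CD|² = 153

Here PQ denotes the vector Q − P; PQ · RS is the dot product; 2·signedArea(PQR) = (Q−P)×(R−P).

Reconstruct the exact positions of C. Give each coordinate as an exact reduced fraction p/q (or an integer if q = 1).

C = (-5, 8)

1. C_x = -5  [2·signedArea(CDB) = -6 ∩ CD · EB = -90]
2. C_y = 8  [2·signedArea(CDB) = -6 ∩ CD · EB = -90]
   → C = (-5, 8)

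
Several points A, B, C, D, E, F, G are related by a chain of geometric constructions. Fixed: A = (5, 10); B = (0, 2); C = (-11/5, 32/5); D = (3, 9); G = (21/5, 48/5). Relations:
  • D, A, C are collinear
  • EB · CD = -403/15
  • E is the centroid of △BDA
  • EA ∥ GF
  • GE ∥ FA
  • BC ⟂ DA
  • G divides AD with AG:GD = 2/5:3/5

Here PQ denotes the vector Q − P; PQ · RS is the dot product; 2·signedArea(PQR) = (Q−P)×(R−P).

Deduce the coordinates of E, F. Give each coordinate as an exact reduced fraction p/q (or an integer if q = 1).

E = (8/3, 7)
F = (98/15, 63/5)

1. E_x = 8/3  [E is the centroid of △BDA]
2. E_y = 7  [E is the centroid of △BDA]
   → E = (8/3, 7)
3. F_x = 98/15  [GE ∥ FA ∩ EA ∥ GF]
4. F_y = 63/5  [GE ∥ FA ∩ EA ∥ GF]
   → F = (98/15, 63/5)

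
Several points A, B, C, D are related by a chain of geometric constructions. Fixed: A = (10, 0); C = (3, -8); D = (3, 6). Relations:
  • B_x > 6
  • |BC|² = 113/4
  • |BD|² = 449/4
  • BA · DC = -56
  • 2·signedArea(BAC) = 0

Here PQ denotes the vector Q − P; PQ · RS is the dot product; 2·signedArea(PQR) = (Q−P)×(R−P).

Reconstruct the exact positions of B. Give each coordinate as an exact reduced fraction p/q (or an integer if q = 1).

B = (13/2, -4)

1. B_x = 13/2  [2·signedArea(BAC) = 0 ∩ BA · DC = -56]
2. B_y = -4  [2·signedArea(BAC) = 0 ∩ BA · DC = -56]
   → B = (13/2, -4)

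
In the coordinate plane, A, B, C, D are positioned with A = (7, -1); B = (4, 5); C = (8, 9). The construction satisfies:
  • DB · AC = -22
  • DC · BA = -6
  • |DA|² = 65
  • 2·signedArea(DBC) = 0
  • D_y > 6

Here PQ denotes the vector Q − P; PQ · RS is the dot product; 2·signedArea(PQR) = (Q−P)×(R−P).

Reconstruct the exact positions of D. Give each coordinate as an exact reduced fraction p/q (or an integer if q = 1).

D = (6, 7)

1. D_x = 6  [2·signedArea(DBC) = 0 ∩ DB · AC = -22]
2. D_y = 7  [2·signedArea(DBC) = 0 ∩ DB · AC = -22]
   → D = (6, 7)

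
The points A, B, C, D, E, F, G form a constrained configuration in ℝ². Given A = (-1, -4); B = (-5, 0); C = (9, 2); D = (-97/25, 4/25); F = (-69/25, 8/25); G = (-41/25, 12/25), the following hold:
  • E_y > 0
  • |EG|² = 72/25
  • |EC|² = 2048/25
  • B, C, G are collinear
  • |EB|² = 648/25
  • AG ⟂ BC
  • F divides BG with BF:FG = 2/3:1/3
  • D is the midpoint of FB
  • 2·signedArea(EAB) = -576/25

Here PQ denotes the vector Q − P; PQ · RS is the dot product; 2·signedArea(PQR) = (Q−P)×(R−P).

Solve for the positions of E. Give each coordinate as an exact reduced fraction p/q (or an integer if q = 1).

E = (1/25, 18/25)

1. E_x = 1/25  [line -4·x + -4·y + 76/25 = 0 ∩ |EC|² = 2048/25]
2. E_y = 18/25  [line -4·x + -4·y + 76/25 = 0 ∩ |EC|² = 2048/25]
   → E = (1/25, 18/25)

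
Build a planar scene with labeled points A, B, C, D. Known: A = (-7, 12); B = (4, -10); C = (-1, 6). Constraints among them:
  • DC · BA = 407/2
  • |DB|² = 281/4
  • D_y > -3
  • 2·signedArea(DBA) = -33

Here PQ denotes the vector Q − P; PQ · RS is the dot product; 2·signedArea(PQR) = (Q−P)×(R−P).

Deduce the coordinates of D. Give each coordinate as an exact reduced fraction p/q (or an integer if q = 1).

1. D_x = 3/2  [2·signedArea(DBA) = -33 ∩ DC · BA = 407/2]
2. D_y = -2  [2·signedArea(DBA) = -33 ∩ DC · BA = 407/2]
   → D = (3/2, -2)

D = (3/2, -2)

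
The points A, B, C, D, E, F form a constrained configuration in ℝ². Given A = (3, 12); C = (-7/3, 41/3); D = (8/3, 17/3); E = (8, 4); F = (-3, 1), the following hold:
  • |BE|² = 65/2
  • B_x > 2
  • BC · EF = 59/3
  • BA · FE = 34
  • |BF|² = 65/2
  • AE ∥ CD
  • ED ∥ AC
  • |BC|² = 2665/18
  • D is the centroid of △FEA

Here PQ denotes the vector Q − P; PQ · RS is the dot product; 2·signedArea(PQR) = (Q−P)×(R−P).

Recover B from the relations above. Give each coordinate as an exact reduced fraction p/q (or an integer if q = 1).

1. B_x = 5/2  [line 11·x + 3·y + -35 = 0 ∩ |BC|² = 2665/18]
2. B_y = 5/2  [line 11·x + 3·y + -35 = 0 ∩ |BC|² = 2665/18]
   → B = (5/2, 5/2)

B = (5/2, 5/2)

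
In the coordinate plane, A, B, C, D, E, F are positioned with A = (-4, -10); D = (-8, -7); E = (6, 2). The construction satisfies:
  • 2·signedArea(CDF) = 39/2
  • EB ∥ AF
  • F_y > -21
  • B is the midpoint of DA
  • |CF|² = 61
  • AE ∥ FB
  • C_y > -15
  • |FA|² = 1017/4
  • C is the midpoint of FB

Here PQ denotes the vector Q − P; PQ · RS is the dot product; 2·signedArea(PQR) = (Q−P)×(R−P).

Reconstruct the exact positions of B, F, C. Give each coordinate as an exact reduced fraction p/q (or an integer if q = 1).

1. B_x = -6  [B is the midpoint of DA]
2. B_y = -17/2  [B is the midpoint of DA]
   → B = (-6, -17/2)
3. F_x = -16  [AE ∥ FB ∩ EB ∥ AF]
4. F_y = -41/2  [AE ∥ FB ∩ EB ∥ AF]
   → F = (-16, -41/2)
5. C_x = -11  [C is the midpoint of FB]
6. C_y = -29/2  [C is the midpoint of FB]
   → C = (-11, -29/2)

B = (-6, -17/2)
C = (-11, -29/2)
F = (-16, -41/2)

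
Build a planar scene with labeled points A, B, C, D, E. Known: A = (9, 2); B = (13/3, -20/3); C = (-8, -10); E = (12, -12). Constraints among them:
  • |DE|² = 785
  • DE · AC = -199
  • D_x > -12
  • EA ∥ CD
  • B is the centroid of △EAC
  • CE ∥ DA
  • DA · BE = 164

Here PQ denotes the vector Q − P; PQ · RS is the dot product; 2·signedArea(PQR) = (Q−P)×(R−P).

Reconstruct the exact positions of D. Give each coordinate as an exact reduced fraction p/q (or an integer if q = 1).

1. D_x = -11  [CE ∥ DA ∩ EA ∥ CD]
2. D_y = 4  [CE ∥ DA ∩ EA ∥ CD]
   → D = (-11, 4)

D = (-11, 4)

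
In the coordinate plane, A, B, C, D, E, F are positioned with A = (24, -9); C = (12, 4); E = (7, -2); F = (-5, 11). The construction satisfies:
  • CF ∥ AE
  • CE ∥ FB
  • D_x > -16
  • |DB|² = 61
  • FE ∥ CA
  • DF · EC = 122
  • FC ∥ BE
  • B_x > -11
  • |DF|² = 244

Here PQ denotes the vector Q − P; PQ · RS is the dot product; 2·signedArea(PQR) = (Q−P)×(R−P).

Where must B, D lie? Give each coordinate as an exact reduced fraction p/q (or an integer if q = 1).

1. B_x = -10  [FC ∥ BE ∩ CE ∥ FB]
2. B_y = 5  [FC ∥ BE ∩ CE ∥ FB]
   → B = (-10, 5)
3. D_x = -15  [line -5·x + -6·y + -81 = 0 ∩ |DB|² = 61]
4. D_y = -1  [line -5·x + -6·y + -81 = 0 ∩ |DB|² = 61]
   → D = (-15, -1)

B = (-10, 5)
D = (-15, -1)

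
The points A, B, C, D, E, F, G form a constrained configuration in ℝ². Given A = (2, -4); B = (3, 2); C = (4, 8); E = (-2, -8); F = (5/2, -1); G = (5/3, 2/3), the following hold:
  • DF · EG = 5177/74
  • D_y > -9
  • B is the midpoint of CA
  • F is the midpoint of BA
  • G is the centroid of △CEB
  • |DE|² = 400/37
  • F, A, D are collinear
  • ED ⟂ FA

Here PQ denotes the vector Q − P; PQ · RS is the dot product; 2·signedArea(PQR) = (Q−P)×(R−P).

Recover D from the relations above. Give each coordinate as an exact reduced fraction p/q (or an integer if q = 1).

D = (46/37, -316/37)

1. D_x = 46/37  [F, A, D are collinear ∩ ED ⟂ FA]
2. D_y = -316/37  [F, A, D are collinear ∩ ED ⟂ FA]
   → D = (46/37, -316/37)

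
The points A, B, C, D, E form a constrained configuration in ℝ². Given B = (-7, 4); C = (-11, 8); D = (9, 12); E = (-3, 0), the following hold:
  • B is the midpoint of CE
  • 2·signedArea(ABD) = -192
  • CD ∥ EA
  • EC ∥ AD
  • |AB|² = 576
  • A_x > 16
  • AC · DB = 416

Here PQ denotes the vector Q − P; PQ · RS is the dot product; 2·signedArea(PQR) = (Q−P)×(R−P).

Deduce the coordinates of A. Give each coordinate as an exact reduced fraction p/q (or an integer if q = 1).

A = (17, 4)

1. A_x = 17  [EC ∥ AD ∩ CD ∥ EA]
2. A_y = 4  [EC ∥ AD ∩ CD ∥ EA]
   → A = (17, 4)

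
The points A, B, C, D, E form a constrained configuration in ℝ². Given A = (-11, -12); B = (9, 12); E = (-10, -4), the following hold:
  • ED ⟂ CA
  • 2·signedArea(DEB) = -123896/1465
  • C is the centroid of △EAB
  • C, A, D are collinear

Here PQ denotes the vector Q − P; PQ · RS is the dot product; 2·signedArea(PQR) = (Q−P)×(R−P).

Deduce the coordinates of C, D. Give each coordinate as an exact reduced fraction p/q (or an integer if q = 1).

1. C_x = -4  [C is the centroid of △EAB]
2. C_y = -4/3  [C is the centroid of △EAB]
   → C = (-4, -4/3)
3. D_x = -10298/1465  [C, A, D are collinear ∩ ED ⟂ CA]
4. D_y = -8716/1465  [C, A, D are collinear ∩ ED ⟂ CA]
   → D = (-10298/1465, -8716/1465)

C = (-4, -4/3)
D = (-10298/1465, -8716/1465)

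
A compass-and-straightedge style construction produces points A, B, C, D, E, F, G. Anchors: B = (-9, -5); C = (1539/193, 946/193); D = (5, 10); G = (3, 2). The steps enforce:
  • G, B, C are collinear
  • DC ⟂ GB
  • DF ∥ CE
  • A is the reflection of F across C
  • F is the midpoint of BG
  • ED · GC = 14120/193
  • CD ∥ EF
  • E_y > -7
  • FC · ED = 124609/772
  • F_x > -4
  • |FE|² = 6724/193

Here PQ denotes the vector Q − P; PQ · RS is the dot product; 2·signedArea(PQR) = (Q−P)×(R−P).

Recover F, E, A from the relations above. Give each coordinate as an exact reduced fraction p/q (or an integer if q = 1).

A = (3657/193, 4363/386)
E = (-5/193, -2547/386)
F = (-3, -3/2)

1. F_x = -3  [F is the midpoint of BG]
2. F_y = -3/2  [F is the midpoint of BG]
   → F = (-3, -3/2)
3. E_x = -5/193  [CD ∥ EF ∩ DF ∥ CE]
4. E_y = -2547/386  [CD ∥ EF ∩ DF ∥ CE]
   → E = (-5/193, -2547/386)
5. A_x = 3657/193  [A is the reflection of F across C]
6. A_y = 4363/386  [A is the reflection of F across C]
   → A = (3657/193, 4363/386)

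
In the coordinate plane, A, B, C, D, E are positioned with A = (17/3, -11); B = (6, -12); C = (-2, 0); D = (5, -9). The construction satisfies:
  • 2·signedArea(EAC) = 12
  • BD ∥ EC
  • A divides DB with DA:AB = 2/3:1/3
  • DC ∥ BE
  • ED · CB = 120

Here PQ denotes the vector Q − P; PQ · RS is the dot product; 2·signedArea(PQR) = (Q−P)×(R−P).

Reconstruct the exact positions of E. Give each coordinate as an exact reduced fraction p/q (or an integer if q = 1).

1. E_x = -1  [BD ∥ EC ∩ DC ∥ BE]
2. E_y = -3  [BD ∥ EC ∩ DC ∥ BE]
   → E = (-1, -3)

E = (-1, -3)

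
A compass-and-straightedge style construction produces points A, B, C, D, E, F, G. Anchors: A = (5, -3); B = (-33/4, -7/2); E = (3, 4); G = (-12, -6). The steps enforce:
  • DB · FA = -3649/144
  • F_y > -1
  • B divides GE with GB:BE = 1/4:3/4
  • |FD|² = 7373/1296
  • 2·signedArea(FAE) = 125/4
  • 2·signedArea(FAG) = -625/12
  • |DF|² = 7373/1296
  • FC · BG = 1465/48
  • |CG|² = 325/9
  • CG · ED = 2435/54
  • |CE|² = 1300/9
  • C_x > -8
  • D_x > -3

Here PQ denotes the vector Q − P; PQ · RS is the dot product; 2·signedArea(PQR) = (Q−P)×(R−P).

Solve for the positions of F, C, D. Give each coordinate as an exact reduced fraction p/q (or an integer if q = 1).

C = (-7, -8/3)
D = (-43/18, -13/9)
F = (-1/12, -5/6)

1. F_x = -1/12  [2·signedArea(FAG) = -625/12 ∩ 2·signedArea(FAE) = 125/4]
2. F_y = -5/6  [2·signedArea(FAG) = -625/12 ∩ 2·signedArea(FAE) = 125/4]
   → F = (-1/12, -5/6)
3. C_x = -7  [line -15/4·x + -5/2·y + -395/12 = 0 ∩ |CE|² = 1300/9]
4. C_y = -8/3  [line -15/4·x + -5/2·y + -395/12 = 0 ∩ |CE|² = 1300/9]
   → C = (-7, -8/3)
5. D_x = -43/18  [CG · ED = 2435/54 ∩ DB · FA = -3649/144]
6. D_y = -13/9  [CG · ED = 2435/54 ∩ DB · FA = -3649/144]
   → D = (-43/18, -13/9)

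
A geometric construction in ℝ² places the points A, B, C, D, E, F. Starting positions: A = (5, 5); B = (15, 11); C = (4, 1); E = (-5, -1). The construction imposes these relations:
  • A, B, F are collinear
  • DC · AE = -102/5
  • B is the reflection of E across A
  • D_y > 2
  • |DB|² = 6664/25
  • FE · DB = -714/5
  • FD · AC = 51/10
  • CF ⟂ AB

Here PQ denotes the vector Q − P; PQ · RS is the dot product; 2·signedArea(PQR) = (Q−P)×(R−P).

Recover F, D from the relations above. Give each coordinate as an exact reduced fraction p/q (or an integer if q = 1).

D = (1, 13/5)
F = (5/2, 7/2)

1. F_x = 5/2  [A, B, F are collinear ∩ CF ⟂ AB]
2. F_y = 7/2  [A, B, F are collinear ∩ CF ⟂ AB]
   → F = (5/2, 7/2)
3. D_x = 1  [DC · AE = -102/5 ∩ FD · AC = 51/10]
4. D_y = 13/5  [DC · AE = -102/5 ∩ FD · AC = 51/10]
   → D = (1, 13/5)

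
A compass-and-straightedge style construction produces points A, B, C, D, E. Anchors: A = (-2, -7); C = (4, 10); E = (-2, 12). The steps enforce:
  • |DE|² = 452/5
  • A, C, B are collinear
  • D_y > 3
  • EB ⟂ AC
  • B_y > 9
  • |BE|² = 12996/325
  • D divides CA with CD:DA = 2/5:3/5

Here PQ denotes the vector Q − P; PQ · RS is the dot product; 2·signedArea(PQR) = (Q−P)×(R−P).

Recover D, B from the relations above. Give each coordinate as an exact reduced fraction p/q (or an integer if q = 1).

B = (1288/325, 3216/325)
D = (8/5, 16/5)

1. D_x = 8/5  [D divides CA with CD:DA = 2/5:3/5]
2. D_y = 16/5  [D divides CA with CD:DA = 2/5:3/5]
   → D = (8/5, 16/5)
3. B_x = 1288/325  [A, C, B are collinear ∩ EB ⟂ AC]
4. B_y = 3216/325  [A, C, B are collinear ∩ EB ⟂ AC]
   → B = (1288/325, 3216/325)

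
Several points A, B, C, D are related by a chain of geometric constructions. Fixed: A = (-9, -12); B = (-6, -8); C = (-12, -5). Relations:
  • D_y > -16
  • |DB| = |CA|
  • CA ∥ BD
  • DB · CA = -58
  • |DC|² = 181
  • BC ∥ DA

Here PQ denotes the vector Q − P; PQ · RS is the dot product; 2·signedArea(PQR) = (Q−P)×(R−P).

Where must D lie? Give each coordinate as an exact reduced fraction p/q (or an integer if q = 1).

1. D_x = -3  [BC ∥ DA ∩ CA ∥ BD]
2. D_y = -15  [BC ∥ DA ∩ CA ∥ BD]
   → D = (-3, -15)

D = (-3, -15)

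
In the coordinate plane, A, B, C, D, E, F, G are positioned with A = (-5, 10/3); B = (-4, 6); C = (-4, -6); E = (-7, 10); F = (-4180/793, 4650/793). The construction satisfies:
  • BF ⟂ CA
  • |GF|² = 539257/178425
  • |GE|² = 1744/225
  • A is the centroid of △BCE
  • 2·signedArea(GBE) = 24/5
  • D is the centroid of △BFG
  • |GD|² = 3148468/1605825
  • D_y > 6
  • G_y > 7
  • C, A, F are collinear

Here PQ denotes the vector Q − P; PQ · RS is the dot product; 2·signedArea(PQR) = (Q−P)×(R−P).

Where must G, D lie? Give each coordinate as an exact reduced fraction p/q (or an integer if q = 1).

1. G_x = -31/5  [line -4·x + -3·y + -14/5 = 0 ∩ |GF|² = 539257/178425]
2. G_y = 22/3  [line -4·x + -3·y + -14/5 = 0 ∩ |GF|² = 539257/178425]
   → G = (-31/5, 22/3)
3. D_x = -61343/11895  [D is the centroid of △BFG]
4. D_y = 45670/7137  [D is the centroid of △BFG]
   → D = (-61343/11895, 45670/7137)

D = (-61343/11895, 45670/7137)
G = (-31/5, 22/3)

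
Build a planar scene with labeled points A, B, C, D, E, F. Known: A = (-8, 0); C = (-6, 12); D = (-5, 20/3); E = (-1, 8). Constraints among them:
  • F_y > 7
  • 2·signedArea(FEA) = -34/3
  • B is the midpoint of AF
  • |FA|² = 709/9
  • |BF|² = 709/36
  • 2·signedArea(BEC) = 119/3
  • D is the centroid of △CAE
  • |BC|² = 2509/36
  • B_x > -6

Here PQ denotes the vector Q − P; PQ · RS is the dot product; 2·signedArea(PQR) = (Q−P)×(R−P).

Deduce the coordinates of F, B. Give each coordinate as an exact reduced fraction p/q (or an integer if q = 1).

1. F_x = -3  [line 8·x + -7·y + 226/3 = 0 ∩ |FA|² = 709/9]
2. F_y = 22/3  [line 8·x + -7·y + 226/3 = 0 ∩ |FA|² = 709/9]
   → F = (-3, 22/3)
3. B_x = -11/2  [B is the midpoint of AF]
4. B_y = 11/3  [B is the midpoint of AF]
   → B = (-11/2, 11/3)

B = (-11/2, 11/3)
F = (-3, 22/3)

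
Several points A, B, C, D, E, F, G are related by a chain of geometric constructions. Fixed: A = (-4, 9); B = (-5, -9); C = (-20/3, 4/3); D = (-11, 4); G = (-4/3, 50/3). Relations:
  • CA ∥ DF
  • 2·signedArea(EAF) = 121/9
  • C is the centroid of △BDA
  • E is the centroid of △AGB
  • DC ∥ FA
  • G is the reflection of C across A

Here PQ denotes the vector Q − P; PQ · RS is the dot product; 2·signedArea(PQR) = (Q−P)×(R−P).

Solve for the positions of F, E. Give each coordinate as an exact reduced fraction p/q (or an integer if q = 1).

1. F_x = -25/3  [DC ∥ FA ∩ CA ∥ DF]
2. F_y = 35/3  [DC ∥ FA ∩ CA ∥ DF]
   → F = (-25/3, 35/3)
3. E_x = -31/9  [E is the centroid of △AGB]
4. E_y = 50/9  [E is the centroid of △AGB]
   → E = (-31/9, 50/9)

E = (-31/9, 50/9)
F = (-25/3, 35/3)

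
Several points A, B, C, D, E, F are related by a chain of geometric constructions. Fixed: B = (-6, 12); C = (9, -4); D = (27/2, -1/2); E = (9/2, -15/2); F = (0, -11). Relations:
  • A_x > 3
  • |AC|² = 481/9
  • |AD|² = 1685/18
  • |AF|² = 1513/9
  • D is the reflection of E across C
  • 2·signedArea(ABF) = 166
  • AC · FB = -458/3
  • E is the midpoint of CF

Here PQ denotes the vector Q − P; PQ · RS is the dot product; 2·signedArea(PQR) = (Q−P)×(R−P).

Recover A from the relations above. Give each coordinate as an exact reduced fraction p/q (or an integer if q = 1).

A = (4, 4/3)

1. A_x = 4  [2·signedArea(ABF) = 166 ∩ AC · FB = -458/3]
2. A_y = 4/3  [2·signedArea(ABF) = 166 ∩ AC · FB = -458/3]
   → A = (4, 4/3)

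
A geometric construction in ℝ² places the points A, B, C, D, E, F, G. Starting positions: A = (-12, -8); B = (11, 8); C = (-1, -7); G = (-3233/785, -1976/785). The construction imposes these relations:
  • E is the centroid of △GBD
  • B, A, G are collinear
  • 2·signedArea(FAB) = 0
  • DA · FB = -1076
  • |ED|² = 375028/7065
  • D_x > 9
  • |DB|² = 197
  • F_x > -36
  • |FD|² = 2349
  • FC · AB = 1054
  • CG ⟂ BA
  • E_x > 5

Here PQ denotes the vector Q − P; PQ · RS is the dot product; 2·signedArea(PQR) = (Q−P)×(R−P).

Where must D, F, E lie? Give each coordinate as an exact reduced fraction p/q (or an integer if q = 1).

1. F_x = -35  [2·signedArea(FAB) = 0 ∩ FC · AB = 1054]
2. F_y = -24  [2·signedArea(FAB) = 0 ∩ FC · AB = 1054]
   → F = (-35, -24)
3. D_x = 10  [line -46·x + -32·y + 268 = 0 ∩ |DB|² = 197]
4. D_y = -6  [line -46·x + -32·y + 268 = 0 ∩ |DB|² = 197]
   → D = (10, -6)
5. E_x = 13252/2355  [E is the centroid of △GBD]
6. E_y = -406/2355  [E is the centroid of △GBD]
   → E = (13252/2355, -406/2355)

D = (10, -6)
E = (13252/2355, -406/2355)
F = (-35, -24)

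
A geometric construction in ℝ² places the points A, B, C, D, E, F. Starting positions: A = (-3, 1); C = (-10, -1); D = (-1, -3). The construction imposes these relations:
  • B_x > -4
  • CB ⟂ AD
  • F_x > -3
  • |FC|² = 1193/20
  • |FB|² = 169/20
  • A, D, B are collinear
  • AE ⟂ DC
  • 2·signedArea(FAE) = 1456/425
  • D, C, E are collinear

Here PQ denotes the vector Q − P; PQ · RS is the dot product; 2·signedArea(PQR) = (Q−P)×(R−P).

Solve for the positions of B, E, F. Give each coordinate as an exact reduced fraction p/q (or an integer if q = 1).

1. B_x = -18/5  [A, D, B are collinear ∩ CB ⟂ AD]
2. B_y = 11/5  [A, D, B are collinear ∩ CB ⟂ AD]
   → B = (-18/5, 11/5)
3. E_x = -319/85  [D, C, E are collinear ∩ AE ⟂ DC]
4. E_y = -203/85  [D, C, E are collinear ∩ AE ⟂ DC]
   → E = (-319/85, -203/85)
5. F_x = -23/10  [line 288/85·x + -64/85·y + 3184/425 = 0 ∩ |FC|² = 1193/20]
6. F_y = -2/5  [line 288/85·x + -64/85·y + 3184/425 = 0 ∩ |FC|² = 1193/20]
   → F = (-23/10, -2/5)

B = (-18/5, 11/5)
E = (-319/85, -203/85)
F = (-23/10, -2/5)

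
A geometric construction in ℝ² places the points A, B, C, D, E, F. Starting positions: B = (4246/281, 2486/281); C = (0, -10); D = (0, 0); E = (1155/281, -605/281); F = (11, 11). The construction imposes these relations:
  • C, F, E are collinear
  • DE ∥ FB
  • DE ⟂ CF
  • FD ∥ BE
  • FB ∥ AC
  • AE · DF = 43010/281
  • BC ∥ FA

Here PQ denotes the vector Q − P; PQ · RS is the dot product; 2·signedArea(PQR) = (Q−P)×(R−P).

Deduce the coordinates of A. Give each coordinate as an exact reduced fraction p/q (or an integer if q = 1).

A = (-1155/281, -2205/281)

1. A_x = -1155/281  [FB ∥ AC ∩ BC ∥ FA]
2. A_y = -2205/281  [FB ∥ AC ∩ BC ∥ FA]
   → A = (-1155/281, -2205/281)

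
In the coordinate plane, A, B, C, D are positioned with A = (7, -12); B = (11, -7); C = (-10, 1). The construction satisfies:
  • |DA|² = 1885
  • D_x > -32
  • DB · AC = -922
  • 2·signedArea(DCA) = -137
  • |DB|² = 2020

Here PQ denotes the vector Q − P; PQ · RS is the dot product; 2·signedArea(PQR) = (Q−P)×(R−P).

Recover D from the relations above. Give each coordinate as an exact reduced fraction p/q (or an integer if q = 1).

D = (-31, 9)

1. D_x = -31  [DB · AC = -922 ∩ 2·signedArea(DCA) = -137]
2. D_y = 9  [DB · AC = -922 ∩ 2·signedArea(DCA) = -137]
   → D = (-31, 9)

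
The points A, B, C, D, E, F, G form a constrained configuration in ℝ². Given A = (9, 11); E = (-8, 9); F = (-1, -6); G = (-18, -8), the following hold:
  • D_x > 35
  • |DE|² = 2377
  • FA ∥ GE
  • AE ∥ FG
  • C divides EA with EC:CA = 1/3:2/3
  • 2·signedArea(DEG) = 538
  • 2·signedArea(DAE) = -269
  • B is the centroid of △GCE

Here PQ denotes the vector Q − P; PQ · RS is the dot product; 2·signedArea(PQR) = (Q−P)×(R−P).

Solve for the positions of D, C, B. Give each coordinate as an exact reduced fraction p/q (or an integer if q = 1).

1. D_x = 36  [2·signedArea(DAE) = -269 ∩ 2·signedArea(DEG) = 538]
2. D_y = 30  [2·signedArea(DAE) = -269 ∩ 2·signedArea(DEG) = 538]
   → D = (36, 30)
3. C_x = -7/3  [C divides EA with EC:CA = 1/3:2/3]
4. C_y = 29/3  [C divides EA with EC:CA = 1/3:2/3]
   → C = (-7/3, 29/3)
5. B_x = -85/9  [B is the centroid of △GCE]
6. B_y = 32/9  [B is the centroid of △GCE]
   → B = (-85/9, 32/9)

B = (-85/9, 32/9)
C = (-7/3, 29/3)
D = (36, 30)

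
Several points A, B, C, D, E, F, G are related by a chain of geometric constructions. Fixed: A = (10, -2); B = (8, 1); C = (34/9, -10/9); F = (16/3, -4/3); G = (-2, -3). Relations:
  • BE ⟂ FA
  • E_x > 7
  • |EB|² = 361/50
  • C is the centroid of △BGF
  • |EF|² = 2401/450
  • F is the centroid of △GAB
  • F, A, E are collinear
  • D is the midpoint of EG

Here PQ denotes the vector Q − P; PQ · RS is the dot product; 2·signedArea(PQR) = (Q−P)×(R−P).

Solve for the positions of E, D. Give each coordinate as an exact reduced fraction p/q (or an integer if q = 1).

D = (281/100, -233/100)
E = (381/50, -83/50)

1. E_x = 381/50  [F, A, E are collinear ∩ BE ⟂ FA]
2. E_y = -83/50  [F, A, E are collinear ∩ BE ⟂ FA]
   → E = (381/50, -83/50)
3. D_x = 281/100  [D is the midpoint of EG]
4. D_y = -233/100  [D is the midpoint of EG]
   → D = (281/100, -233/100)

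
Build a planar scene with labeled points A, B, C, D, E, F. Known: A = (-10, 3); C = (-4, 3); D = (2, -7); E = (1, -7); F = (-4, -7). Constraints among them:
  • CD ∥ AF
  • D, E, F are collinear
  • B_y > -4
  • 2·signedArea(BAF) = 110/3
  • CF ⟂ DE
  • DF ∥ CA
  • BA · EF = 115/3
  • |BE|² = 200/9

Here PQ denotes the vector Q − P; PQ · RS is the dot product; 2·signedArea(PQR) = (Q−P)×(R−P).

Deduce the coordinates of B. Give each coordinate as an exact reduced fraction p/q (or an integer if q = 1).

B = (-7/3, -11/3)

1. B_x = -7/3  [2·signedArea(BAF) = 110/3 ∩ BA · EF = 115/3]
2. B_y = -11/3  [2·signedArea(BAF) = 110/3 ∩ BA · EF = 115/3]
   → B = (-7/3, -11/3)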